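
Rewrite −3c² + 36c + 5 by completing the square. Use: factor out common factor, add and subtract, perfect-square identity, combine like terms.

−3(c − 6)² + 113

−3c² + 36c + 5
= −3(c² − 12c) + 5    [factor out -3 from the c-terms]
= −3(c² − 12c + 36 − 36) + 5    [add and subtract 36 inside the bracket]
= −3(c − 6)² + 108 + 5    [perfect-square identity]
= −3(c − 6)² + 113    [combine constants]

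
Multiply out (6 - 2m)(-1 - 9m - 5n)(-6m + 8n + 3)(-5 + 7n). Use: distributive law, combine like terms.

(6 - 2m)(-1 - 9m - 5n)(-6m + 8n + 3)(-5 + 7n)
= (-6 - 54m - 30n + 2m + 18m^2 + 10mn)(-6m + 8n + 3)(-5 + 7n)    [distributive law]
= (-6 - 52m - 30n + 18m^2 + 10mn)(-6m + 8n + 3)(-5 + 7n)    [combine like terms]
= (36m - 48n - 18 + 312m^2 - 416mn - 156m + 180mn - 240n^2 - 90n - 108m^3 + 144m^2n + 54m^2 - 60m^2n + 80mn^2 + 30mn)(-5 + 7n)    [distributive law]
= (-120m - 138n - 18 + 366m^2 - 206mn - 240n^2 - 108m^3 + 84m^2n + 80mn^2)(-5 + 7n)    [combine like terms]
= 600m - 840mn + 690n - 966n^2 + 90 - 126n - 1830m^2 + 2562m^2n + 1030mn - 1442mn^2 + 1200n^2 - 1680n^3 + 540m^3 - 756m^3n - 420m^2n + 588m^2n^2 - 400mn^2 + 560mn^3    [distributive law]
= 600m + 190mn + 564n + 234n^2 + 90 - 1830m^2 + 2142m^2n - 1842mn^2 - 1680n^3 + 540m^3 - 756m^3n + 588m^2n^2 + 560mn^3    [combine like terms]

600m + 190mn + 564n + 234n^2 + 90 - 1830m^2 + 2142m^2n - 1842mn^2 - 1680n^3 + 540m^3 - 756m^3n + 588m^2n^2 + 560mn^3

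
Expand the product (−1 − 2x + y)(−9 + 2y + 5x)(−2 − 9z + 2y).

(−1 − 2x + y)(−9 + 2y + 5x)(−2 − 9z + 2y)
= (9 − 2y − 5x + 18x − 4xy − 10x² − 9y + 2y² + 5xy)(−2 − 9z + 2y)    [distributive law]
= (9 − 11y + 13x + xy − 10x² + 2y²)(−2 − 9z + 2y)    [combine like terms]
= −18 − 81z + 18y + 22y + 99yz − 22y² − 26x − 117xz + 26xy − 2xy − 9xyz + 2xy² + 20x² + 90x²z − 20x²y − 4y² − 18y²z + 4y³    [distributive law]
= −18 − 81z + 40y + 99yz − 26y² − 26x − 117xz + 24xy − 9xyz + 2xy² + 20x² + 90x²z − 20x²y − 18y²z + 4y³    [combine like terms]

−18 − 81z + 40y + 99yz − 26y² − 26x − 117xz + 24xy − 9xyz + 2xy² + 20x² + 90x²z − 20x²y − 18y²z + 4y³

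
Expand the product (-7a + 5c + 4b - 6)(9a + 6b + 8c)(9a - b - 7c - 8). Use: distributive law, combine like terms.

-567a^3 + 9a^2b + 342a^2c + 18a^2 + 222ab^2 + 611abc - 222ab + 437ac^2 + 34ac - 230b^2c - 474bc^2 - 196bc - 280c^3 + 16c^2 - 24b^3 - 156b^2 + 432a + 288b + 384c

(-7a + 5c + 4b - 6)(9a + 6b + 8c)(9a - b - 7c - 8)
= (-63a^2 - 42ab - 56ac + 45ac + 30bc + 40c^2 + 36ab + 24b^2 + 32bc - 54a - 36b - 48c)(9a - b - 7c - 8)    [distributive law]
= (-63a^2 - 6ab - 11ac + 62bc + 40c^2 + 24b^2 - 54a - 36b - 48c)(9a - b - 7c - 8)    [combine like terms]
= -567a^3 + 63a^2b + 441a^2c + 504a^2 - 54a^2b + 6ab^2 + 42abc + 48ab - 99a^2c + 11abc + 77ac^2 + 88ac + 558abc - 62b^2c - 434bc^2 - 496bc + 360ac^2 - 40bc^2 - 280c^3 - 320c^2 + 216ab^2 - 24b^3 - 168b^2c - 192b^2 - 486a^2 + 54ab + 378ac + 432a - 324ab + 36b^2 + 252bc + 288b - 432ac + 48bc + 336c^2 + 384c    [distributive law]
= -567a^3 + 9a^2b + 342a^2c + 18a^2 + 222ab^2 + 611abc - 222ab + 437ac^2 + 34ac - 230b^2c - 474bc^2 - 196bc - 280c^3 + 16c^2 - 24b^3 - 156b^2 + 432a + 288b + 384c    [combine like terms]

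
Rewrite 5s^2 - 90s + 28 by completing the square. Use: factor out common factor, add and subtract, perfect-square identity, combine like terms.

5s^2 - 90s + 28
= 5(s^2 - 18s) + 28    [factor out 5 from the s-terms]
= 5(s^2 - 18s + 81 - 81) + 28    [add and subtract 81 inside the bracket]
= 5(s - 9)^2 - 405 + 28    [perfect-square identity]
= 5(s - 9)^2 - 377    [combine constants]

5(s - 9)^2 - 377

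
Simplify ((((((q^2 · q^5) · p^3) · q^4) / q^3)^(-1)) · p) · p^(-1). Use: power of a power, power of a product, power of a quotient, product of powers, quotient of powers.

p^(-3)q^(-8)

((((((q^2 · q^5) · p^3) · q^4) / q^3)^(-1)) · p) · p^(-1)
= ((((((q^2 · q^5) · p^3) · q^4)^(-1)) / ((q^3)^(-1))) · p) · p^(-1)    [power of a quotient]
= ((((((q^2 · q^5) · p^3)^(-1)) · ((q^4)^(-1))) / ((q^3)^(-1))) · p) · p^(-1)    [power of a product]
= ((((((q^2 · q^5)^(-1)) · ((p^3)^(-1))) · ((q^4)^(-1))) / ((q^3)^(-1))) · p) · p^(-1)    [power of a product]
= (((((((q^2)^(-1)) · ((q^5)^(-1))) · ((p^3)^(-1))) · ((q^4)^(-1))) / ((q^3)^(-1))) · p) · p^(-1)    [power of a product]
= (((((q^(-2) · ((q^5)^(-1))) · ((p^3)^(-1))) · ((q^4)^(-1))) / ((q^3)^(-1))) · p) · p^(-1)    [power of a power]
= (((((q^(-2) · q^(-5)) · ((p^3)^(-1))) · ((q^4)^(-1))) / ((q^3)^(-1))) · p) · p^(-1)    [power of a power]
= ((((q^(-7) · ((p^3)^(-1))) · ((q^4)^(-1))) / ((q^3)^(-1))) · p) · p^(-1)    [product of powers]
= ((((q^(-7) · p^(-3)) · ((q^4)^(-1))) / ((q^3)^(-1))) · p) · p^(-1)    [power of a power]
= ((((q^(-7) · p^(-3)) · q^(-4)) / ((q^3)^(-1))) · p) · p^(-1)    [power of a power]
= ((((q^(-7) · p^(-3)) · q^(-4)) / q^(-3)) · p) · p^(-1)    [power of a power]
= p^(-3)q^(-8)    [quotient of powers; product of powers]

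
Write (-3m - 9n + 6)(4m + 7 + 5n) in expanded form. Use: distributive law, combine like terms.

(-3m - 9n + 6)(4m + 7 + 5n)
= -12m^2 - 21m - 15mn - 36mn - 63n - 45n^2 + 24m + 42 + 30n    [distributive law]
= -12m^2 + 3m - 51mn - 33n - 45n^2 + 42    [combine like terms]

-12m^2 + 3m - 51mn - 33n - 45n^2 + 42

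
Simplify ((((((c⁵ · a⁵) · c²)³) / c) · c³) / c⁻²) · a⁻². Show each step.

a¹³c²⁵

((((((c⁵ · a⁵) · c²)³) / c) · c³) / c⁻²) · a⁻²
= ((((((c⁵ · a⁵)³) · ((c²)³)) / c) · c³) / c⁻²) · a⁻²    [power of a product]
= (((((((c⁵)³) · ((a⁵)³)) · ((c²)³)) / c) · c³) / c⁻²) · a⁻²    [power of a product]
= (((((c¹⁵ · ((a⁵)³)) · ((c²)³)) / c) · c³) / c⁻²) · a⁻²    [power of a power]
= (((((c¹⁵ · a¹⁵) · ((c²)³)) / c) · c³) / c⁻²) · a⁻²    [power of a power]
= (((((c¹⁵ · a¹⁵) · c⁶) / c) · c³) / c⁻²) · a⁻²    [power of a power]
= a¹³c²⁵    [quotient of powers; product of powers]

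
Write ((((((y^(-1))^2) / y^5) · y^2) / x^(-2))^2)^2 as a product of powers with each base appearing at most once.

x^8y^(-20)

((((((y^(-1))^2) / y^5) · y^2) / x^(-2))^2)^2
= (((((y^(-1))^2) / y^5) · y^2) / x^(-2))^4    [power of a power]
= (((((y^(-1))^2) / y^5) · y^2)^4) / ((x^(-2))^4)    [power of a quotient]
= (((((y^(-1))^2) / y^5)^4) · ((y^2)^4)) / ((x^(-2))^4)    [power of a product]
= (((((y^(-1))^2)^4) / ((y^5)^4)) · ((y^2)^4)) / ((x^(-2))^4)    [power of a quotient]
= ((((y^(-1))^8) / ((y^5)^4)) · ((y^2)^4)) / ((x^(-2))^4)    [power of a power]
= ((y^(-8) / ((y^5)^4)) · ((y^2)^4)) / ((x^(-2))^4)    [power of a power]
= ((y^(-8) / y^20) · ((y^2)^4)) / ((x^(-2))^4)    [power of a power]
= (y^(-28) · ((y^2)^4)) / ((x^(-2))^4)    [quotient of powers]
= (y^(-28) · y^8) / ((x^(-2))^4)    [power of a power]
= y^(-20) / ((x^(-2))^4)    [product of powers]
= y^(-20) / x^(-8)    [power of a power]
= x^8y^(-20)    [quotient of powers]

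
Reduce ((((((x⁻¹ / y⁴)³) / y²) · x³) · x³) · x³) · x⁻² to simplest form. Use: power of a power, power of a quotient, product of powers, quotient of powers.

((((((x⁻¹ / y⁴)³) / y²) · x³) · x³) · x³) · x⁻²
= (((((((x⁻¹)³) / ((y⁴)³)) / y²) · x³) · x³) · x³) · x⁻²    [power of a quotient]
= (((((x⁻³ / ((y⁴)³)) / y²) · x³) · x³) · x³) · x⁻²    [power of a power]
= (((((x⁻³ / y¹²) / y²) · x³) · x³) · x³) · x⁻²    [power of a power]
= x⁴y⁻¹⁴    [quotient of powers; product of powers]

x⁴y⁻¹⁴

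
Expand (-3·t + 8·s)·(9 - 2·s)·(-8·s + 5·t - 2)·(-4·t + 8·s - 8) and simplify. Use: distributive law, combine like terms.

(-3·t + 8·s)·(9 - 2·s)·(-8·s + 5·t - 2)·(-4·t + 8·s - 8)
= (-27·t + 6·s·t + 72·s - 16·s^2)·(-8·s + 5·t - 2)·(-4·t + 8·s - 8)    [distributive law]
= (216·s·t - 135·t^2 + 54·t - 48·s^2·t + 30·s·t^2 - 12·s·t - 576·s^2 + 360·s·t - 144·s + 128·s^3 - 80·s^2·t + 32·s^2)·(-4·t + 8·s - 8)    [distributive law]
= (564·s·t - 135·t^2 + 54·t - 128·s^2·t + 30·s·t^2 - 544·s^2 - 144·s + 128·s^3)·(-4·t + 8·s - 8)    [combine like terms]
= -2256·s·t^2 + 4512·s^2·t - 4512·s·t + 540·t^3 - 1080·s·t^2 + 1080·t^2 - 216·t^2 + 432·s·t - 432·t + 512·s^2·t^2 - 1024·s^3·t + 1024·s^2·t - 120·s·t^3 + 240·s^2·t^2 - 240·s·t^2 + 2176·s^2·t - 4352·s^3 + 4352·s^2 + 576·s·t - 1152·s^2 + 1152·s - 512·s^3·t + 1024·s^4 - 1024·s^3    [distributive law]
= -3576·s·t^2 + 7712·s^2·t - 3504·s·t + 540·t^3 + 864·t^2 - 432·t + 752·s^2·t^2 - 1536·s^3·t - 120·s·t^3 - 5376·s^3 + 3200·s^2 + 1152·s + 1024·s^4    [combine like terms]

-3576·s·t^2 + 7712·s^2·t - 3504·s·t + 540·t^3 + 864·t^2 - 432·t + 752·s^2·t^2 - 1536·s^3·t - 120·s·t^3 - 5376·s^3 + 3200·s^2 + 1152·s + 1024·s^4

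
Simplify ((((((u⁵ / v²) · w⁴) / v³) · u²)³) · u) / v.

u²²v⁻¹⁶w¹²

((((((u⁵ / v²) · w⁴) / v³) · u²)³) · u) / v
= ((((((u⁵ / v²) · w⁴) / v³)³) · ((u²)³)) · u) / v    [power of a product]
= ((((((u⁵ / v²) · w⁴)³) / ((v³)³)) · ((u²)³)) · u) / v    [power of a quotient]
= ((((((u⁵ / v²)³) · ((w⁴)³)) / ((v³)³)) · ((u²)³)) · u) / v    [power of a product]
= (((((((u⁵)³) / ((v²)³)) · ((w⁴)³)) / ((v³)³)) · ((u²)³)) · u) / v    [power of a quotient]
= (((((u¹⁵ / ((v²)³)) · ((w⁴)³)) / ((v³)³)) · ((u²)³)) · u) / v    [power of a power]
= (((((u¹⁵ / v⁶) · ((w⁴)³)) / ((v³)³)) · ((u²)³)) · u) / v    [power of a power]
= (((((u¹⁵ / v⁶) · w¹²) / ((v³)³)) · ((u²)³)) · u) / v    [power of a power]
= (((((u¹⁵ / v⁶) · w¹²) / v⁹) · ((u²)³)) · u) / v    [power of a power]
= (((((u¹⁵ / v⁶) · w¹²) / v⁹) · u⁶) · u) / v    [power of a power]
= u²²v⁻¹⁶w¹²    [quotient of powers; product of powers]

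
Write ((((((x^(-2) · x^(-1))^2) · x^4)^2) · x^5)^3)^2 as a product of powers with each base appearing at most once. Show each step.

((((((x^(-2) · x^(-1))^2) · x^4)^2) · x^5)^3)^2
= (((((x^(-2) · x^(-1))^2) · x^4)^2) · x^5)^6    [power of a power]
= (((((x^(-2) · x^(-1))^2) · x^4)^2)^6) · ((x^5)^6)    [power of a product]
= ((((x^(-2) · x^(-1))^2) · x^4)^12) · ((x^5)^6)    [power of a power]
= ((((x^(-2) · x^(-1))^2)^12) · ((x^4)^12)) · ((x^5)^6)    [power of a product]
= (((x^(-2) · x^(-1))^24) · ((x^4)^12)) · ((x^5)^6)    [power of a power]
= ((((x^(-2))^24) · ((x^(-1))^24)) · ((x^4)^12)) · ((x^5)^6)    [power of a product]
= ((x^(-48) · ((x^(-1))^24)) · ((x^4)^12)) · ((x^5)^6)    [power of a power]
= ((x^(-48) · x^(-24)) · ((x^4)^12)) · ((x^5)^6)    [power of a power]
= (x^(-72) · ((x^4)^12)) · ((x^5)^6)    [product of powers]
= (x^(-72) · x^48) · ((x^5)^6)    [power of a power]
= x^(-24) · ((x^5)^6)    [product of powers]
= x^(-24) · x^30    [power of a power]
= x^6    [product of powers]

x^6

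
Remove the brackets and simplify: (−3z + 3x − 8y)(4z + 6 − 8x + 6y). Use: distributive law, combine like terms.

−12z^2 − 18z + 36xz − 50yz + 18x − 24x^2 + 82xy − 48y − 48y^2

(−3z + 3x − 8y)(4z + 6 − 8x + 6y)
= −12z^2 − 18z + 24xz − 18yz + 12xz + 18x − 24x^2 + 18xy − 32yz − 48y + 64xy − 48y^2    [distributive law]
= −12z^2 − 18z + 36xz − 50yz + 18x − 24x^2 + 82xy − 48y − 48y^2    [combine like terms]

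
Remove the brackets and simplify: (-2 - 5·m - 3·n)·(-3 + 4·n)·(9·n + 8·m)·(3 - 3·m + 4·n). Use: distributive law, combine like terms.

162·n + 459·m·n + 243·n^2 + 144·m + 216·m^2 - 283·m·n^2 - 288·n^3 - 429·m^2·n - 360·m^3 + 188·m^2·n^2 - 780·m·n^3 + 480·m^3·n - 432·n^4

(-2 - 5·m - 3·n)·(-3 + 4·n)·(9·n + 8·m)·(3 - 3·m + 4·n)
= (6 - 8·n + 15·m - 20·m·n + 9·n - 12·n^2)·(9·n + 8·m)·(3 - 3·m + 4·n)    [distributive law]
= (6 + n + 15·m - 20·m·n - 12·n^2)·(9·n + 8·m)·(3 - 3·m + 4·n)    [combine like terms]
= (54·n + 48·m + 9·n^2 + 8·m·n + 135·m·n + 120·m^2 - 180·m·n^2 - 160·m^2·n - 108·n^3 - 96·m·n^2)·(3 - 3·m + 4·n)    [distributive law]
= (54·n + 48·m + 9·n^2 + 143·m·n + 120·m^2 - 276·m·n^2 - 160·m^2·n - 108·n^3)·(3 - 3·m + 4·n)    [combine like terms]
= 162·n - 162·m·n + 216·n^2 + 144·m - 144·m^2 + 192·m·n + 27·n^2 - 27·m·n^2 + 36·n^3 + 429·m·n - 429·m^2·n + 572·m·n^2 + 360·m^2 - 360·m^3 + 480·m^2·n - 828·m·n^2 + 828·m^2·n^2 - 1104·m·n^3 - 480·m^2·n + 480·m^3·n - 640·m^2·n^2 - 324·n^3 + 324·m·n^3 - 432·n^4    [distributive law]
= 162·n + 459·m·n + 243·n^2 + 144·m + 216·m^2 - 283·m·n^2 - 288·n^3 - 429·m^2·n - 360·m^3 + 188·m^2·n^2 - 780·m·n^3 + 480·m^3·n - 432·n^4    [combine like terms]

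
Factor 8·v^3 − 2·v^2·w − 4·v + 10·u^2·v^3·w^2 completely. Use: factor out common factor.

2·v(4·v^2 − v·w − 2 + 5·u^2·v^2·w^2)

8·v^3 − 2·v^2·w − 4·v + 10·u^2·v^3·w^2
= 2(4·v^3 − v^2·w − 2·v + 5·u^2·v^3·w^2)    [factor out 2]
= 2·v(4·v^2 − v·w − 2 + 5·u^2·v^2·w^2)    [factor out v]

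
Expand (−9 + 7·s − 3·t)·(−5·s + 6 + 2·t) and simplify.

87·s − 54 − 36·t − 35·s^2 + 29·s·t − 6·t^2

(−9 + 7·s − 3·t)·(−5·s + 6 + 2·t)
= 45·s − 54 − 18·t − 35·s^2 + 42·s + 14·s·t + 15·s·t − 18·t − 6·t^2    [distributive law]
= 87·s − 54 − 36·t − 35·s^2 + 29·s·t − 6·t^2    [combine like terms]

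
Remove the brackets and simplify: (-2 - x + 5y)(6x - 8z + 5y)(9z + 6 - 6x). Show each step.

(-2 - x + 5y)(6x - 8z + 5y)(9z + 6 - 6x)
= (-12x + 16z - 10y - 6x² + 8xz - 5xy + 30xy - 40yz + 25y²)(9z + 6 - 6x)    [distributive law]
= (-12x + 16z - 10y - 6x² + 8xz + 25xy - 40yz + 25y²)(9z + 6 - 6x)    [combine like terms]
= -108xz - 72x + 72x² + 144z² + 96z - 96xz - 90yz - 60y + 60xy - 54x²z - 36x² + 36x³ + 72xz² + 48xz - 48x²z + 225xyz + 150xy - 150x²y - 360yz² - 240yz + 240xyz + 225y²z + 150y² - 150xy²    [distributive law]
= -156xz - 72x + 36x² + 144z² + 96z - 330yz - 60y + 210xy - 102x²z + 36x³ + 72xz² + 465xyz - 150x²y - 360yz² + 225y²z + 150y² - 150xy²    [combine like terms]

-156xz - 72x + 36x² + 144z² + 96z - 330yz - 60y + 210xy - 102x²z + 36x³ + 72xz² + 465xyz - 150x²y - 360yz² + 225y²z + 150y² - 150xy²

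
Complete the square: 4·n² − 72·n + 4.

4(n − 9)² − 320

4·n² − 72·n + 4
= 4(n² − 18·n) + 4    [factor out 4 from the n-terms]
= 4(n² − 18·n + 81 − 81) + 4    [add and subtract 81 inside the bracket]
= 4(n − 9)² − 324 + 4    [perfect-square identity]
= 4(n − 9)² − 320    [combine constants]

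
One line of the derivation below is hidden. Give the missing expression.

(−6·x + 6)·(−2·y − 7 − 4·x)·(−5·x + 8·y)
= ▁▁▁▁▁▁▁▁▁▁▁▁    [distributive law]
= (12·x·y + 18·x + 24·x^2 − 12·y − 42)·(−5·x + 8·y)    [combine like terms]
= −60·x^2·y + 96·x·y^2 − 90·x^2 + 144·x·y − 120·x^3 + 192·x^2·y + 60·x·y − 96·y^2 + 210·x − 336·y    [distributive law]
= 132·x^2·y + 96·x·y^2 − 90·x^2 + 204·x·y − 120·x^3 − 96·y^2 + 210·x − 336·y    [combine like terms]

After distributive law, the bracketed line is:

(12·x·y + 42·x + 24·x^2 − 12·y − 42 − 24·x)·(−5·x + 8·y)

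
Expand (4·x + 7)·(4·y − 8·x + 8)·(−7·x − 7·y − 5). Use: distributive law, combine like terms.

112·x²·y − 112·x·y² − 108·x·y + 224·x³ + 328·x² − 272·x − 196·y² − 532·y − 280

(4·x + 7)·(4·y − 8·x + 8)·(−7·x − 7·y − 5)
= (16·x·y − 32·x² + 32·x + 28·y − 56·x + 56)·(−7·x − 7·y − 5)    [distributive law]
= (16·x·y − 32·x² − 24·x + 28·y + 56)·(−7·x − 7·y − 5)    [combine like terms]
= −112·x²·y − 112·x·y² − 80·x·y + 224·x³ + 224·x²·y + 160·x² + 168·x² + 168·x·y + 120·x − 196·x·y − 196·y² − 140·y − 392·x − 392·y − 280    [distributive law]
= 112·x²·y − 112·x·y² − 108·x·y + 224·x³ + 328·x² − 272·x − 196·y² − 532·y − 280    [combine like terms]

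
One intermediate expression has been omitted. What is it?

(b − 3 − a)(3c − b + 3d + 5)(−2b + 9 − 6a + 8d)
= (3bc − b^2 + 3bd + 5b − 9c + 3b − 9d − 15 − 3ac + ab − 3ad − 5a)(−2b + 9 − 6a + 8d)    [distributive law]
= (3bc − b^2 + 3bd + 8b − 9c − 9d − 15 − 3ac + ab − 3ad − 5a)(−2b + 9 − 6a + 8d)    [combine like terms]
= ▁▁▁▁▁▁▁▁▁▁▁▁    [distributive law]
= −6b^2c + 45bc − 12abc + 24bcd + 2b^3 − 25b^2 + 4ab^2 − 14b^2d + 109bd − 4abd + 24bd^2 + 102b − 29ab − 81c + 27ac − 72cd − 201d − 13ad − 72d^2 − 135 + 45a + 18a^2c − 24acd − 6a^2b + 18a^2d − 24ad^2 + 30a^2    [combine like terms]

Applying distributive law to the line above:

−6b^2c + 27bc − 18abc + 24bcd + 2b^3 − 9b^2 + 6ab^2 − 8b^2d − 6b^2d + 27bd − 18abd + 24bd^2 − 16b^2 + 72b − 48ab + 64bd + 18bc − 81c + 54ac − 72cd + 18bd − 81d + 54ad − 72d^2 + 30b − 135 + 90a − 120d + 6abc − 27ac + 18a^2c − 24acd − 2ab^2 + 9ab − 6a^2b + 8abd + 6abd − 27ad + 18a^2d − 24ad^2 + 10ab − 45a + 30a^2 − 40ad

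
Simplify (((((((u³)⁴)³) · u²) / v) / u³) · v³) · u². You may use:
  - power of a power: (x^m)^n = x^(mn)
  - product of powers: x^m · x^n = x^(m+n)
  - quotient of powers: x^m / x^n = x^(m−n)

u³⁷v²

(((((((u³)⁴)³) · u²) / v) / u³) · v³) · u²
= ((((((u³)¹²) · u²) / v) / u³) · v³) · u²    [power of a power]
= ((((u³⁶ · u²) / v) / u³) · v³) · u²    [power of a power]
= (((u³⁸ / v) / u³) · v³) · u²    [product of powers]
= u³⁷v²    [quotient of powers; product of powers]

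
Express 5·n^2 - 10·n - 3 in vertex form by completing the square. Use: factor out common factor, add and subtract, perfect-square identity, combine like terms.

5(n - 1)^2 - 8

5·n^2 - 10·n - 3
= 5(n^2 - 2·n) - 3    [factor out 5 from the n-terms]
= 5(n^2 - 2·n + 1 - 1) - 3    [add and subtract 1 inside the bracket]
= 5(n - 1)^2 - 5 - 3    [perfect-square identity]
= 5(n - 1)^2 - 8    [combine constants]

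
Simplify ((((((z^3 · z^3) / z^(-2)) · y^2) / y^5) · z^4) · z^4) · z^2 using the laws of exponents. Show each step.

y^(-3)·z^18

((((((z^3 · z^3) / z^(-2)) · y^2) / y^5) · z^4) · z^4) · z^2
= (((((z^6 / z^(-2)) · y^2) / y^5) · z^4) · z^4) · z^2    [product of powers]
= ((((z^8 · y^2) / y^5) · z^4) · z^4) · z^2    [quotient of powers]
= y^(-3)·z^18    [quotient of powers; product of powers]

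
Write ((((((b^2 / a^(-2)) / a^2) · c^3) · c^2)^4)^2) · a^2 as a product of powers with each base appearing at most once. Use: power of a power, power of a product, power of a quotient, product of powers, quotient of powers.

((((((b^2 / a^(-2)) / a^2) · c^3) · c^2)^4)^2) · a^2
= (((((b^2 / a^(-2)) / a^2) · c^3) · c^2)^8) · a^2    [power of a power]
= (((((b^2 / a^(-2)) / a^2) · c^3)^8) · ((c^2)^8)) · a^2    [power of a product]
= (((((b^2 / a^(-2)) / a^2)^8) · ((c^3)^8)) · ((c^2)^8)) · a^2    [power of a product]
= (((((b^2 / a^(-2))^8) / ((a^2)^8)) · ((c^3)^8)) · ((c^2)^8)) · a^2    [power of a quotient]
= ((((((b^2)^8) / ((a^(-2))^8)) / ((a^2)^8)) · ((c^3)^8)) · ((c^2)^8)) · a^2    [power of a quotient]
= ((((b^16 / ((a^(-2))^8)) / ((a^2)^8)) · ((c^3)^8)) · ((c^2)^8)) · a^2    [power of a power]
= ((((b^16 / a^(-16)) / ((a^2)^8)) · ((c^3)^8)) · ((c^2)^8)) · a^2    [power of a power]
= ((((b^16 / a^(-16)) / a^16) · ((c^3)^8)) · ((c^2)^8)) · a^2    [power of a power]
= ((((b^16 / a^(-16)) / a^16) · c^24) · ((c^2)^8)) · a^2    [power of a power]
= ((((b^16 / a^(-16)) / a^16) · c^24) · c^16) · a^2    [power of a power]
= a^2b^16c^40    [quotient of powers; product of powers]

a^2b^16c^40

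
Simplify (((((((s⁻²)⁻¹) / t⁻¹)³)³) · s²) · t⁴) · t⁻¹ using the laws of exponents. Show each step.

s²⁰t¹²

(((((((s⁻²)⁻¹) / t⁻¹)³)³) · s²) · t⁴) · t⁻¹
= ((((((s⁻²)⁻¹) / t⁻¹)⁹) · s²) · t⁴) · t⁻¹    [power of a power]
= ((((((s⁻²)⁻¹)⁹) / ((t⁻¹)⁹)) · s²) · t⁴) · t⁻¹    [power of a quotient]
= (((((s⁻²)⁻⁹) / ((t⁻¹)⁹)) · s²) · t⁴) · t⁻¹    [power of a power]
= (((s¹⁸ / ((t⁻¹)⁹)) · s²) · t⁴) · t⁻¹    [power of a power]
= (((s¹⁸ / t⁻⁹) · s²) · t⁴) · t⁻¹    [power of a power]
= s²⁰t¹²    [quotient of powers; product of powers]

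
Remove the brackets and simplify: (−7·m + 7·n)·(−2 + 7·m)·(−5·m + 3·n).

−70·m^2 + 112·m·n + 245·m^3 − 392·m^2·n − 42·n^2 + 147·m·n^2

(−7·m + 7·n)·(−2 + 7·m)·(−5·m + 3·n)
= (14·m − 49·m^2 − 14·n + 49·m·n)·(−5·m + 3·n)    [distributive law]
= −70·m^2 + 42·m·n + 245·m^3 − 147·m^2·n + 70·m·n − 42·n^2 − 245·m^2·n + 147·m·n^2    [distributive law]
= −70·m^2 + 112·m·n + 245·m^3 − 392·m^2·n − 42·n^2 + 147·m·n^2    [combine like terms]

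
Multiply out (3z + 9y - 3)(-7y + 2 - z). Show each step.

-30yz + 9z - 3z^2 - 63y^2 + 39y - 6

(3z + 9y - 3)(-7y + 2 - z)
= -21yz + 6z - 3z^2 - 63y^2 + 18y - 9yz + 21y - 6 + 3z    [distributive law]
= -30yz + 9z - 3z^2 - 63y^2 + 39y - 6    [combine like terms]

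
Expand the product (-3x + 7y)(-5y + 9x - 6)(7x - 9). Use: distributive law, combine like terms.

(-3x + 7y)(-5y + 9x - 6)(7x - 9)
= (15xy - 27x^2 + 18x - 35y^2 + 63xy - 42y)(7x - 9)    [distributive law]
= (78xy - 27x^2 + 18x - 35y^2 - 42y)(7x - 9)    [combine like terms]
= 546x^2y - 702xy - 189x^3 + 243x^2 + 126x^2 - 162x - 245xy^2 + 315y^2 - 294xy + 378y    [distributive law]
= 546x^2y - 996xy - 189x^3 + 369x^2 - 162x - 245xy^2 + 315y^2 + 378y    [combine like terms]

546x^2y - 996xy - 189x^3 + 369x^2 - 162x - 245xy^2 + 315y^2 + 378y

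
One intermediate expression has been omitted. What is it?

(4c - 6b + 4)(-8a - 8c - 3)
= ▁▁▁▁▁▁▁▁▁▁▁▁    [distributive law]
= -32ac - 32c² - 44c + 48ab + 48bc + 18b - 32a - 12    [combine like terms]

By distributive law:

-32ac - 32c² - 12c + 48ab + 48bc + 18b - 32a - 32c - 12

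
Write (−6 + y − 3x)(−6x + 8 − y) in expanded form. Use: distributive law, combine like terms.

(−6 + y − 3x)(−6x + 8 − y)
= 36x − 48 + 6y − 6xy + 8y − y² + 18x² − 24x + 3xy    [distributive law]
= 12x − 48 + 14y − 3xy − y² + 18x²    [combine like terms]

12x − 48 + 14y − 3xy − y² + 18x²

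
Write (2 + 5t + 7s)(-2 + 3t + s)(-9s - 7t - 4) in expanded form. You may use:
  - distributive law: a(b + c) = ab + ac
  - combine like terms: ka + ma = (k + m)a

84s + 44t + 16 + 16st - 32t^2 + 80s^2 - 317st^2 - 105t^3 - 283s^2t - 63s^3

(2 + 5t + 7s)(-2 + 3t + s)(-9s - 7t - 4)
= (-4 + 6t + 2s - 10t + 15t^2 + 5st - 14s + 21st + 7s^2)(-9s - 7t - 4)    [distributive law]
= (-4 - 4t - 12s + 15t^2 + 26st + 7s^2)(-9s - 7t - 4)    [combine like terms]
= 36s + 28t + 16 + 36st + 28t^2 + 16t + 108s^2 + 84st + 48s - 135st^2 - 105t^3 - 60t^2 - 234s^2t - 182st^2 - 104st - 63s^3 - 49s^2t - 28s^2    [distributive law]
= 84s + 44t + 16 + 16st - 32t^2 + 80s^2 - 317st^2 - 105t^3 - 283s^2t - 63s^3    [combine like terms]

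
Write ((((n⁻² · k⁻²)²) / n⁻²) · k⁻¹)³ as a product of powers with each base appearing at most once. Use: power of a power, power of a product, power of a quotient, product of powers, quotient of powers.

((((n⁻² · k⁻²)²) / n⁻²) · k⁻¹)³
= ((((n⁻² · k⁻²)²) / n⁻²)³) · ((k⁻¹)³)    [power of a product]
= ((((n⁻² · k⁻²)²)³) / ((n⁻²)³)) · ((k⁻¹)³)    [power of a quotient]
= (((n⁻² · k⁻²)⁶) / ((n⁻²)³)) · ((k⁻¹)³)    [power of a power]
= ((((n⁻²)⁶) · ((k⁻²)⁶)) / ((n⁻²)³)) · ((k⁻¹)³)    [power of a product]
= ((n⁻¹² · ((k⁻²)⁶)) / ((n⁻²)³)) · ((k⁻¹)³)    [power of a power]
= ((n⁻¹² · k⁻¹²) / ((n⁻²)³)) · ((k⁻¹)³)    [power of a power]
= ((n⁻¹² · k⁻¹²) / n⁻⁶) · ((k⁻¹)³)    [power of a power]
= ((n⁻¹² · k⁻¹²) / n⁻⁶) · k⁻³    [power of a power]
= k⁻¹⁵n⁻⁶    [quotient of powers; product of powers]

k⁻¹⁵n⁻⁶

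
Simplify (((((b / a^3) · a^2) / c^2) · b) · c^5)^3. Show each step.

a^(-3)·b^6·c^9

(((((b / a^3) · a^2) / c^2) · b) · c^5)^3
= (((((b / a^3) · a^2) / c^2) · b)^3) · ((c^5)^3)    [power of a product]
= (((((b / a^3) · a^2) / c^2)^3) · (b^3)) · ((c^5)^3)    [power of a product]
= (((((b / a^3) · a^2)^3) / ((c^2)^3)) · (b^3)) · ((c^5)^3)    [power of a quotient]
= (((((b / a^3)^3) · ((a^2)^3)) / ((c^2)^3)) · (b^3)) · ((c^5)^3)    [power of a product]
= (((((b^3) / ((a^3)^3)) · ((a^2)^3)) / ((c^2)^3)) · (b^3)) · ((c^5)^3)    [power of a quotient]
= ((((b^3 / a^9) · ((a^2)^3)) / ((c^2)^3)) · (b^3)) · ((c^5)^3)    [power of a power]
= ((((b^3 / a^9) · a^6) / ((c^2)^3)) · (b^3)) · ((c^5)^3)    [power of a power]
= ((((b^3 / a^9) · a^6) / c^6) · (b^3)) · ((c^5)^3)    [power of a power]
= ((((b^3 / a^9) · a^6) / c^6) · b^3) · c^15    [power of a power]
= a^(-3)·b^6·c^9    [quotient of powers; product of powers]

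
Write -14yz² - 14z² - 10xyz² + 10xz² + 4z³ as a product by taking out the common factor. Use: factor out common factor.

2z²(-7y - 7 - 5xy + 5x + 2z)

-14yz² - 14z² - 10xyz² + 10xz² + 4z³
= 2(-7yz² - 7z² - 5xyz² + 5xz² + 2z³)    [factor out 2]
= 2z²(-7y - 7 - 5xy + 5x + 2z)    [factor out z²]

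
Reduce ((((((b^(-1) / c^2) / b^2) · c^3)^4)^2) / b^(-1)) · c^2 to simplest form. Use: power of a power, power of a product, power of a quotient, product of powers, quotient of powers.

((((((b^(-1) / c^2) / b^2) · c^3)^4)^2) / b^(-1)) · c^2
= (((((b^(-1) / c^2) / b^2) · c^3)^8) / b^(-1)) · c^2    [power of a power]
= (((((b^(-1) / c^2) / b^2)^8) · ((c^3)^8)) / b^(-1)) · c^2    [power of a product]
= (((((b^(-1) / c^2)^8) / ((b^2)^8)) · ((c^3)^8)) / b^(-1)) · c^2    [power of a quotient]
= ((((((b^(-1))^8) / ((c^2)^8)) / ((b^2)^8)) · ((c^3)^8)) / b^(-1)) · c^2    [power of a quotient]
= ((((b^(-8) / ((c^2)^8)) / ((b^2)^8)) · ((c^3)^8)) / b^(-1)) · c^2    [power of a power]
= ((((b^(-8) / c^16) / ((b^2)^8)) · ((c^3)^8)) / b^(-1)) · c^2    [power of a power]
= ((((b^(-8) / c^16) / b^16) · ((c^3)^8)) / b^(-1)) · c^2    [power of a power]
= ((((b^(-8) / c^16) / b^16) · c^24) / b^(-1)) · c^2    [power of a power]
= b^(-23)c^10    [quotient of powers; product of powers]

b^(-23)c^10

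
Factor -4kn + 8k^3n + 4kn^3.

-4kn + 8k^3n + 4kn^3
= 4(-kn + 2k^3n + kn^3)    [factor out 4]
= 4kn(-1 + 2k^2 + n^2)    [factor out kn]

4kn(-1 + 2k^2 + n^2)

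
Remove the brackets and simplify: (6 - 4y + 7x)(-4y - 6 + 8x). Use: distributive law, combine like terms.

-36 + 6x + 16y^2 - 60xy + 56x^2

(6 - 4y + 7x)(-4y - 6 + 8x)
= -24y - 36 + 48x + 16y^2 + 24y - 32xy - 28xy - 42x + 56x^2    [distributive law]
= -36 + 6x + 16y^2 - 60xy + 56x^2    [combine like terms]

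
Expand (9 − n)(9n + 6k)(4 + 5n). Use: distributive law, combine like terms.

(9 − n)(9n + 6k)(4 + 5n)
= (81n + 54k − 9n^2 − 6kn)(4 + 5n)    [distributive law]
= 324n + 405n^2 + 216k + 270kn − 36n^2 − 45n^3 − 24kn − 30kn^2    [distributive law]
= 324n + 369n^2 + 216k + 246kn − 45n^3 − 30kn^2    [combine like terms]

324n + 369n^2 + 216k + 246kn − 45n^3 − 30kn^2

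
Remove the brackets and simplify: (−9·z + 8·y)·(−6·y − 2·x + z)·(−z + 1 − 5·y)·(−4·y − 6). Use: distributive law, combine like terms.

(−9·z + 8·y)·(−6·y − 2·x + z)·(−z + 1 − 5·y)·(−4·y − 6)
= (54·y·z + 18·x·z − 9·z^2 − 48·y^2 − 16·x·y + 8·y·z)·(−z + 1 − 5·y)·(−4·y − 6)    [distributive law]
= (62·y·z + 18·x·z − 9·z^2 − 48·y^2 − 16·x·y)·(−z + 1 − 5·y)·(−4·y − 6)    [combine like terms]
= (−62·y·z^2 + 62·y·z − 310·y^2·z − 18·x·z^2 + 18·x·z − 90·x·y·z + 9·z^3 − 9·z^2 + 45·y·z^2 + 48·y^2·z − 48·y^2 + 240·y^3 + 16·x·y·z − 16·x·y + 80·x·y^2)·(−4·y − 6)    [distributive law]
= (−17·y·z^2 + 62·y·z − 262·y^2·z − 18·x·z^2 + 18·x·z − 74·x·y·z + 9·z^3 − 9·z^2 − 48·y^2 + 240·y^3 − 16·x·y + 80·x·y^2)·(−4·y − 6)    [combine like terms]
= 68·y^2·z^2 + 102·y·z^2 − 248·y^2·z − 372·y·z + 1048·y^3·z + 1572·y^2·z + 72·x·y·z^2 + 108·x·z^2 − 72·x·y·z − 108·x·z + 296·x·y^2·z + 444·x·y·z − 36·y·z^3 − 54·z^3 + 36·y·z^2 + 54·z^2 + 192·y^3 + 288·y^2 − 960·y^4 − 1440·y^3 + 64·x·y^2 + 96·x·y − 320·x·y^3 − 480·x·y^2    [distributive law]
= 68·y^2·z^2 + 138·y·z^2 + 1324·y^2·z − 372·y·z + 1048·y^3·z + 72·x·y·z^2 + 108·x·z^2 + 372·x·y·z − 108·x·z + 296·x·y^2·z − 36·y·z^3 − 54·z^3 + 54·z^2 − 1248·y^3 + 288·y^2 − 960·y^4 − 416·x·y^2 + 96·x·y − 320·x·y^3    [combine like terms]

68·y^2·z^2 + 138·y·z^2 + 1324·y^2·z − 372·y·z + 1048·y^3·z + 72·x·y·z^2 + 108·x·z^2 + 372·x·y·z − 108·x·z + 296·x·y^2·z − 36·y·z^3 − 54·z^3 + 54·z^2 − 1248·y^3 + 288·y^2 − 960·y^4 − 416·x·y^2 + 96·x·y − 320·x·y^3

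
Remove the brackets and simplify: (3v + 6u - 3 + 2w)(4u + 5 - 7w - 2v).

21v - 25vw - 6v² + 24u² + 18u - 34uw - 15 + 31w - 14w²

(3v + 6u - 3 + 2w)(4u + 5 - 7w - 2v)
= 12uv + 15v - 21vw - 6v² + 24u² + 30u - 42uw - 12uv - 12u - 15 + 21w + 6v + 8uw + 10w - 14w² - 4vw    [distributive law]
= 21v - 25vw - 6v² + 24u² + 18u - 34uw - 15 + 31w - 14w²    [combine like terms]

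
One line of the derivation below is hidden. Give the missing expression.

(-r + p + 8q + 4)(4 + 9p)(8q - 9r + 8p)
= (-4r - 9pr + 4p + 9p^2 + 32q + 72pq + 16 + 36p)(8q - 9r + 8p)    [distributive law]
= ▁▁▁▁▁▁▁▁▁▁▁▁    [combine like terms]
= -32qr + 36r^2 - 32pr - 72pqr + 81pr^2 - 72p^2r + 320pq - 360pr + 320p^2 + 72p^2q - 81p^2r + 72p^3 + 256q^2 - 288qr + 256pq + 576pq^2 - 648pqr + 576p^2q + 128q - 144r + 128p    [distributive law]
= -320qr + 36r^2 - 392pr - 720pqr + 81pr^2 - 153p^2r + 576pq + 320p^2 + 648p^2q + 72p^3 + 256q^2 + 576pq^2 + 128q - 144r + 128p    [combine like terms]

After combine like terms, the bracketed line is:

(-4r - 9pr + 40p + 9p^2 + 32q + 72pq + 16)(8q - 9r + 8p)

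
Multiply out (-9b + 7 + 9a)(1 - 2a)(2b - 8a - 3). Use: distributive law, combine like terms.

(-9b + 7 + 9a)(1 - 2a)(2b - 8a - 3)
= (-9b + 18ab + 7 - 14a + 9a - 18a^2)(2b - 8a - 3)    [distributive law]
= (-9b + 18ab + 7 - 5a - 18a^2)(2b - 8a - 3)    [combine like terms]
= -18b^2 + 72ab + 27b + 36ab^2 - 144a^2b - 54ab + 14b - 56a - 21 - 10ab + 40a^2 + 15a - 36a^2b + 144a^3 + 54a^2    [distributive law]
= -18b^2 + 8ab + 41b + 36ab^2 - 180a^2b - 41a - 21 + 94a^2 + 144a^3    [combine like terms]

-18b^2 + 8ab + 41b + 36ab^2 - 180a^2b - 41a - 21 + 94a^2 + 144a^3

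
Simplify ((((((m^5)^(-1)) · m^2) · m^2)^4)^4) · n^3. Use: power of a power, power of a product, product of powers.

m^(-16)·n^3

((((((m^5)^(-1)) · m^2) · m^2)^4)^4) · n^3
= (((((m^5)^(-1)) · m^2) · m^2)^16) · n^3    [power of a power]
= (((((m^5)^(-1)) · m^2)^16) · ((m^2)^16)) · n^3    [power of a product]
= (((((m^5)^(-1))^16) · ((m^2)^16)) · ((m^2)^16)) · n^3    [power of a product]
= ((((m^5)^(-16)) · ((m^2)^16)) · ((m^2)^16)) · n^3    [power of a power]
= ((m^(-80) · ((m^2)^16)) · ((m^2)^16)) · n^3    [power of a power]
= ((m^(-80) · m^32) · ((m^2)^16)) · n^3    [power of a power]
= (m^(-48) · ((m^2)^16)) · n^3    [product of powers]
= (m^(-48) · m^32) · n^3    [power of a power]
= m^(-16) · n^3    [product of powers]
= m^(-16)·n^3    [rearrange]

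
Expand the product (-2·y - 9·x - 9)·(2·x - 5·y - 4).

41·x·y + 10·y² + 53·y - 18·x² + 18·x + 36

(-2·y - 9·x - 9)·(2·x - 5·y - 4)
= -4·x·y + 10·y² + 8·y - 18·x² + 45·x·y + 36·x - 18·x + 45·y + 36    [distributive law]
= 41·x·y + 10·y² + 53·y - 18·x² + 18·x + 36    [combine like terms]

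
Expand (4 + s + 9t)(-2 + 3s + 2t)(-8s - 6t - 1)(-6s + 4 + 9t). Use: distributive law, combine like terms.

-656s² + 168s + 102st + 304t + 690t² + 32 + 402s³ - 1693s²t - 1605st² - 54t³ + 144s⁴ + 1284s³t - 342s²t² - 2214st³ - 972t⁴

(4 + s + 9t)(-2 + 3s + 2t)(-8s - 6t - 1)(-6s + 4 + 9t)
= (-8 + 12s + 8t - 2s + 3s² + 2st - 18t + 27st + 18t²)(-8s - 6t - 1)(-6s + 4 + 9t)    [distributive law]
= (-8 + 10s - 10t + 3s² + 29st + 18t²)(-8s - 6t - 1)(-6s + 4 + 9t)    [combine like terms]
= (64s + 48t + 8 - 80s² - 60st - 10s + 80st + 60t² + 10t - 24s³ - 18s²t - 3s² - 232s²t - 174st² - 29st - 144st² - 108t³ - 18t²)(-6s + 4 + 9t)    [distributive law]
= (54s + 58t + 8 - 83s² - 9st + 42t² - 24s³ - 250s²t - 318st² - 108t³)(-6s + 4 + 9t)    [combine like terms]
= -324s² + 216s + 486st - 348st + 232t + 522t² - 48s + 32 + 72t + 498s³ - 332s² - 747s²t + 54s²t - 36st - 81st² - 252st² + 168t² + 378t³ + 144s⁴ - 96s³ - 216s³t + 1500s³t - 1000s²t - 2250s²t² + 1908s²t² - 1272st² - 2862st³ + 648st³ - 432t³ - 972t⁴    [distributive law]
= -656s² + 168s + 102st + 304t + 690t² + 32 + 402s³ - 1693s²t - 1605st² - 54t³ + 144s⁴ + 1284s³t - 342s²t² - 2214st³ - 972t⁴    [combine like terms]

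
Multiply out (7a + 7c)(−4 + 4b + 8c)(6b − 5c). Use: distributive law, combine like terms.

(7a + 7c)(−4 + 4b + 8c)(6b − 5c)
= (−28a + 28ab + 56ac − 28c + 28bc + 56c^2)(6b − 5c)    [distributive law]
= −168ab + 140ac + 168ab^2 − 140abc + 336abc − 280ac^2 − 168bc + 140c^2 + 168b^2c − 140bc^2 + 336bc^2 − 280c^3    [distributive law]
= −168ab + 140ac + 168ab^2 + 196abc − 280ac^2 − 168bc + 140c^2 + 168b^2c + 196bc^2 − 280c^3    [combine like terms]

−168ab + 140ac + 168ab^2 + 196abc − 280ac^2 − 168bc + 140c^2 + 168b^2c + 196bc^2 − 280c^3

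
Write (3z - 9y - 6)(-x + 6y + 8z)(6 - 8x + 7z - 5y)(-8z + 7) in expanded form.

-4755xz^2 + 2568xz - 192x^2z^2 + 552x^2z + 1704xz^3 - 4080xyz^2 + 1074xyz - 798yz^2 - 624yz + 3984yz^3 + 864y^2z^2 + 396y^2z + 2712z^3 + 960z^2 - 1344z^4 + 2184xy + 576x^2yz - 504x^2y - 3096xy^2z + 2709xy^2 - 1008y^2 - 2160y^3z + 1890y^3 + 252x - 336x^2 - 1512y - 2016z

(3z - 9y - 6)(-x + 6y + 8z)(6 - 8x + 7z - 5y)(-8z + 7)
= (-3xz + 18yz + 24z^2 + 9xy - 54y^2 - 72yz + 6x - 36y - 48z)(6 - 8x + 7z - 5y)(-8z + 7)    [distributive law]
= (-3xz - 54yz + 24z^2 + 9xy - 54y^2 + 6x - 36y - 48z)(6 - 8x + 7z - 5y)(-8z + 7)    [combine like terms]
= (-18xz + 24x^2z - 21xz^2 + 15xyz - 324yz + 432xyz - 378yz^2 + 270y^2z + 144z^2 - 192xz^2 + 168z^3 - 120yz^2 + 54xy - 72x^2y + 63xyz - 45xy^2 - 324y^2 + 432xy^2 - 378y^2z + 270y^3 + 36x - 48x^2 + 42xz - 30xy - 216y + 288xy - 252yz + 180y^2 - 288z + 384xz - 336z^2 + 240yz)(-8z + 7)    [distributive law]
= (408xz + 24x^2z - 213xz^2 + 510xyz - 336yz - 498yz^2 - 108y^2z - 192z^2 + 168z^3 + 312xy - 72x^2y + 387xy^2 - 144y^2 + 270y^3 + 36x - 48x^2 - 216y - 288z)(-8z + 7)    [combine like terms]
= -3264xz^2 + 2856xz - 192x^2z^2 + 168x^2z + 1704xz^3 - 1491xz^2 - 4080xyz^2 + 3570xyz + 2688yz^2 - 2352yz + 3984yz^3 - 3486yz^2 + 864y^2z^2 - 756y^2z + 1536z^3 - 1344z^2 - 1344z^4 + 1176z^3 - 2496xyz + 2184xy + 576x^2yz - 504x^2y - 3096xy^2z + 2709xy^2 + 1152y^2z - 1008y^2 - 2160y^3z + 1890y^3 - 288xz + 252x + 384x^2z - 336x^2 + 1728yz - 1512y + 2304z^2 - 2016z    [distributive law]
= -4755xz^2 + 2568xz - 192x^2z^2 + 552x^2z + 1704xz^3 - 4080xyz^2 + 1074xyz - 798yz^2 - 624yz + 3984yz^3 + 864y^2z^2 + 396y^2z + 2712z^3 + 960z^2 - 1344z^4 + 2184xy + 576x^2yz - 504x^2y - 3096xy^2z + 2709xy^2 - 1008y^2 - 2160y^3z + 1890y^3 + 252x - 336x^2 - 1512y - 2016z    [combine like terms]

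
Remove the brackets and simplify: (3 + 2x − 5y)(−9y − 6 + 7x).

(3 + 2x − 5y)(−9y − 6 + 7x)
= −27y − 18 + 21x − 18xy − 12x + 14x² + 45y² + 30y − 35xy    [distributive law]
= 3y − 18 + 9x − 53xy + 14x² + 45y²    [combine like terms]

3y − 18 + 9x − 53xy + 14x² + 45y²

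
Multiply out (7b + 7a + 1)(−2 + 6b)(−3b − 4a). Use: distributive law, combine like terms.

24b² + 74ab − 126b³ − 294ab² + 56a² − 168a²b + 6b + 8a

(7b + 7a + 1)(−2 + 6b)(−3b − 4a)
= (−14b + 42b² − 14a + 42ab − 2 + 6b)(−3b − 4a)    [distributive law]
= (−8b + 42b² − 14a + 42ab − 2)(−3b − 4a)    [combine like terms]
= 24b² + 32ab − 126b³ − 168ab² + 42ab + 56a² − 126ab² − 168a²b + 6b + 8a    [distributive law]
= 24b² + 74ab − 126b³ − 294ab² + 56a² − 168a²b + 6b + 8a    [combine like terms]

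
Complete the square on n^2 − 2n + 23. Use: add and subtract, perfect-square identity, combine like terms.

n^2 − 2n + 23
= n^2 − 2n + 1 − 1 + 23    [add and subtract 1]
= (n − 1)^2 − 1 + 23    [perfect-square identity]
= (n − 1)^2 + 22    [combine constants]

(n − 1)^2 + 22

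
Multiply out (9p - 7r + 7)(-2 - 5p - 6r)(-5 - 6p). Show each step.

(9p - 7r + 7)(-2 - 5p - 6r)(-5 - 6p)
= (-18p - 45p^2 - 54pr + 14r + 35pr + 42r^2 - 14 - 35p - 42r)(-5 - 6p)    [distributive law]
= (-53p - 45p^2 - 19pr - 28r + 42r^2 - 14)(-5 - 6p)    [combine like terms]
= 265p + 318p^2 + 225p^2 + 270p^3 + 95pr + 114p^2r + 140r + 168pr - 210r^2 - 252pr^2 + 70 + 84p    [distributive law]
= 349p + 543p^2 + 270p^3 + 263pr + 114p^2r + 140r - 210r^2 - 252pr^2 + 70    [combine like terms]

349p + 543p^2 + 270p^3 + 263pr + 114p^2r + 140r - 210r^2 - 252pr^2 + 70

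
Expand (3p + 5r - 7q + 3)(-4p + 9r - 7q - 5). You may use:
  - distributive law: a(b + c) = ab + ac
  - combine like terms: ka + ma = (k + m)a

-12p^2 + 7pr + 7pq - 27p + 45r^2 - 98qr + 2r + 49q^2 + 14q - 15

(3p + 5r - 7q + 3)(-4p + 9r - 7q - 5)
= -12p^2 + 27pr - 21pq - 15p - 20pr + 45r^2 - 35qr - 25r + 28pq - 63qr + 49q^2 + 35q - 12p + 27r - 21q - 15    [distributive law]
= -12p^2 + 7pr + 7pq - 27p + 45r^2 - 98qr + 2r + 49q^2 + 14q - 15    [combine like terms]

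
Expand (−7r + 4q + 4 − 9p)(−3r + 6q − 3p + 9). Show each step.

(−7r + 4q + 4 − 9p)(−3r + 6q − 3p + 9)
= 21r² − 42qr + 21pr − 63r − 12qr + 24q² − 12pq + 36q − 12r + 24q − 12p + 36 + 27pr − 54pq + 27p² − 81p    [distributive law]
= 21r² − 54qr + 48pr − 75r + 24q² − 66pq + 60q − 93p + 36 + 27p²    [combine like terms]

21r² − 54qr + 48pr − 75r + 24q² − 66pq + 60q − 93p + 36 + 27p²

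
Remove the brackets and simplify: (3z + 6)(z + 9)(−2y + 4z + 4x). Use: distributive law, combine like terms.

−6yz^2 + 12z^3 + 12xz^2 − 66yz + 132z^2 + 132xz − 108y + 216z + 216x

(3z + 6)(z + 9)(−2y + 4z + 4x)
= (3z^2 + 27z + 6z + 54)(−2y + 4z + 4x)    [distributive law]
= (3z^2 + 33z + 54)(−2y + 4z + 4x)    [combine like terms]
= −6yz^2 + 12z^3 + 12xz^2 − 66yz + 132z^2 + 132xz − 108y + 216z + 216x    [distributive law]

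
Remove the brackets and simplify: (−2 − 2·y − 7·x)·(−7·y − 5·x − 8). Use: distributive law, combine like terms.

30·y + 66·x + 16 + 14·y^2 + 59·x·y + 35·x^2

(−2 − 2·y − 7·x)·(−7·y − 5·x − 8)
= 14·y + 10·x + 16 + 14·y^2 + 10·x·y + 16·y + 49·x·y + 35·x^2 + 56·x    [distributive law]
= 30·y + 66·x + 16 + 14·y^2 + 59·x·y + 35·x^2    [combine like terms]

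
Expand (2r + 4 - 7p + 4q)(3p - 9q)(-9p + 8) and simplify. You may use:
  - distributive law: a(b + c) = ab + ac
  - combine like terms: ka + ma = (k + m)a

-54p^2r + 48pr + 162pqr - 144qr - 276p^2 + 96p + 924pq - 288q + 189p^3 - 675p^2q + 324pq^2 - 288q^2

(2r + 4 - 7p + 4q)(3p - 9q)(-9p + 8)
= (6pr - 18qr + 12p - 36q - 21p^2 + 63pq + 12pq - 36q^2)(-9p + 8)    [distributive law]
= (6pr - 18qr + 12p - 36q - 21p^2 + 75pq - 36q^2)(-9p + 8)    [combine like terms]
= -54p^2r + 48pr + 162pqr - 144qr - 108p^2 + 96p + 324pq - 288q + 189p^3 - 168p^2 - 675p^2q + 600pq + 324pq^2 - 288q^2    [distributive law]
= -54p^2r + 48pr + 162pqr - 144qr - 276p^2 + 96p + 924pq - 288q + 189p^3 - 675p^2q + 324pq^2 - 288q^2    [combine like terms]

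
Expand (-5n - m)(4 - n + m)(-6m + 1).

116mn - 20n - 30mn² + 5n² + 24m²n + 23m² - 4m + 6m³

(-5n - m)(4 - n + m)(-6m + 1)
= (-20n + 5n² - 5mn - 4m + mn - m²)(-6m + 1)    [distributive law]
= (-20n + 5n² - 4mn - 4m - m²)(-6m + 1)    [combine like terms]
= 120mn - 20n - 30mn² + 5n² + 24m²n - 4mn + 24m² - 4m + 6m³ - m²    [distributive law]
= 116mn - 20n - 30mn² + 5n² + 24m²n + 23m² - 4m + 6m³    [combine like terms]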